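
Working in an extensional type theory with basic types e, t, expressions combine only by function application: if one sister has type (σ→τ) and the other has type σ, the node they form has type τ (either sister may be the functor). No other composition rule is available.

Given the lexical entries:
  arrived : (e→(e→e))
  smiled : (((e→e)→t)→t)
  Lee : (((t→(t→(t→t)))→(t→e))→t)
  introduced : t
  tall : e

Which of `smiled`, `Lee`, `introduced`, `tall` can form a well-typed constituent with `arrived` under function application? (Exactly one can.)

smiled : (((e→e)→t)→t) — arrived needs e; smiled needs ((e→e)→t); neither fits.
Lee : (((t→(t→(t→t)))→(t→e))→t) — arrived needs e; Lee needs ((t→(t→(t→t)))→(t→e)); neither fits.
introduced : t — arrived needs e; introduced needs nothing (atomic); neither fits.
tall — combines: arrived : (e→(e→e)) takes tall : e as argument, giving (e→e).

tall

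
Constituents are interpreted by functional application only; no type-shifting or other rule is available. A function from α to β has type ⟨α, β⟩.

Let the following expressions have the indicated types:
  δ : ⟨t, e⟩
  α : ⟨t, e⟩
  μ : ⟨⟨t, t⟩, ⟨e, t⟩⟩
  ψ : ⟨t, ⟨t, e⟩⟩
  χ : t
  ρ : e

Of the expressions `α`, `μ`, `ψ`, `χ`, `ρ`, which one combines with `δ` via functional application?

α : ⟨t, e⟩ — no; δ wants t, and α wants t.
μ : ⟨⟨t, t⟩, ⟨e, t⟩⟩ — no; δ wants t, and μ wants ⟨t, t⟩.
ψ : ⟨t, ⟨t, e⟩⟩ — no; δ wants t, and ψ wants t.
χ — combines: δ : ⟨t, e⟩ takes χ : t as argument, giving e.
ρ : e — no; δ wants t, and ρ wants nothing (atomic).

χ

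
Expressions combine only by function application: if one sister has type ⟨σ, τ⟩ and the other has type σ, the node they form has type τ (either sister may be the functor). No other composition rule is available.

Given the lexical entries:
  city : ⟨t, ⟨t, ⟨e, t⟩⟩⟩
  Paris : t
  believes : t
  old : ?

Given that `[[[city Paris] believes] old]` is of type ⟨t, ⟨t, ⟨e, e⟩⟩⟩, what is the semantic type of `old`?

⟨⟨e, t⟩, ⟨t, ⟨t, ⟨e, e⟩⟩⟩⟩

For [[[city Paris] believes] old] to have type ⟨t, ⟨t, ⟨e, e⟩⟩⟩ with [[city Paris] believes] of type ⟨e, t⟩, old must be the function: old : ⟨⟨e, t⟩, ⟨t, ⟨t, ⟨e, e⟩⟩⟩⟩.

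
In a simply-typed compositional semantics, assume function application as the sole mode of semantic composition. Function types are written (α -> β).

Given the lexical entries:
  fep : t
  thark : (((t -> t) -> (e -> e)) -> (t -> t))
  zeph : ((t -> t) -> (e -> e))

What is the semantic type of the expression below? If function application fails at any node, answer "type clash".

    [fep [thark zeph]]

[thark zeph]: (((t -> t) -> (e -> e)) -> (t -> t)) applied to ((t -> t) -> (e -> e)) yields (t -> t).
[fep [thark zeph]]: (t -> t) applied to t yields t.

t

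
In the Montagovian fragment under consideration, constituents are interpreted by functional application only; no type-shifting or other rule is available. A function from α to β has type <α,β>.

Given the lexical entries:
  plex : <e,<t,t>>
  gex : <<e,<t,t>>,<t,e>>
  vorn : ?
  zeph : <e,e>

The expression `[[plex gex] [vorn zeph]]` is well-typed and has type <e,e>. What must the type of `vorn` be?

[[plex gex] [vorn zeph]] must have type <e,e>. The sister [plex gex] has type <t,e>; that is not a function onto <e,e>, so [vorn zeph] must be the functor, of type <<t,e>,<e,e>>.
[vorn zeph] must have type <<t,e>,<e,e>>. The sister zeph has type <e,e>; that is not a function onto <<t,e>,<e,e>>, so vorn must be the functor, of type <<e,e>,<<t,e>,<e,e>>>.

<<e,e>,<<t,e>,<e,e>>>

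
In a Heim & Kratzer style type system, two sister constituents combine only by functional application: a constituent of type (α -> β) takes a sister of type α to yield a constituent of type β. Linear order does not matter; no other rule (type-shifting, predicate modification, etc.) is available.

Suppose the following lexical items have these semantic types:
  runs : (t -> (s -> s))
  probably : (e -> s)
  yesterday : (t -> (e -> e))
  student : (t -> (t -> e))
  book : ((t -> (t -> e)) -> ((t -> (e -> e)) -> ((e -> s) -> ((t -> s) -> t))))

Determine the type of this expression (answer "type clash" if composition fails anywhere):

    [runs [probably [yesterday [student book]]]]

type clash

[student book]: ((t -> (t -> e)) -> ((t -> (e -> e)) -> ((e -> s) -> ((t -> s) -> t)))) applied to (t -> (t -> e)) yields ((t -> (e -> e)) -> ((e -> s) -> ((t -> s) -> t))).
[yesterday [student book]]: ((t -> (e -> e)) -> ((e -> s) -> ((t -> s) -> t))) applied to (t -> (e -> e)) yields ((e -> s) -> ((t -> s) -> t)).
[probably [yesterday [student book]]]: ((e -> s) -> ((t -> s) -> t)) applied to (e -> s) yields ((t -> s) -> t).
At [runs [probably [yesterday [student book]]]]: neither (t -> (s -> s)) nor ((t -> s) -> t) can take the other as argument; the node is ill-typed.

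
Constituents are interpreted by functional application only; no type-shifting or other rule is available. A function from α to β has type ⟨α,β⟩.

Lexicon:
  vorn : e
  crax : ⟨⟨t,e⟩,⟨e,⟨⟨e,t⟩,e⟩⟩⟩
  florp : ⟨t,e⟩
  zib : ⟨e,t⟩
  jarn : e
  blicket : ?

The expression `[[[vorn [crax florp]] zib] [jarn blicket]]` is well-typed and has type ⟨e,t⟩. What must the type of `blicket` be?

⟨e,⟨e,⟨e,t⟩⟩⟩

[[[vorn [crax florp]] zib] [jarn blicket]] is required to be ⟨e,t⟩. [[vorn [crax florp]] zib] : e cannot yield ⟨e,t⟩ as functor, so [jarn blicket] : ⟨e,⟨e,t⟩⟩.
[jarn blicket] is required to be ⟨e,⟨e,t⟩⟩. jarn : e cannot yield ⟨e,⟨e,t⟩⟩ as functor, so blicket : ⟨e,⟨e,⟨e,t⟩⟩⟩.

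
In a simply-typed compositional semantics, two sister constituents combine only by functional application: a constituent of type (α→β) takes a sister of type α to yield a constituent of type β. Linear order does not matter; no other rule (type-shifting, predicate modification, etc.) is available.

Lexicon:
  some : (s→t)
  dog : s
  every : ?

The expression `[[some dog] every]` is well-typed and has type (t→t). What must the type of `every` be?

(t→(t→t))

At [[some dog] every] (required: (t→t)): [some dog] is t, which is not a function with range (t→t); hence every is the functor — type (t→(t→t)).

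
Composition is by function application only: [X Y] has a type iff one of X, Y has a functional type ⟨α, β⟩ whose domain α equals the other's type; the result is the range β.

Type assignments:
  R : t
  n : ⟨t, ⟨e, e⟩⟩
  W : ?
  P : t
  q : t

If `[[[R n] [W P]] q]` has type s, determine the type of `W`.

⟨t, ⟨⟨e, e⟩, ⟨t, s⟩⟩⟩

[[[R n] [W P]] q] must have type s. The sister q has type t; that is not a function onto s, so [[R n] [W P]] must be the functor, of type ⟨t, s⟩.
[[R n] [W P]] must have type ⟨t, s⟩. The sister [R n] has type ⟨e, e⟩; that is not a function onto ⟨t, s⟩, so [W P] must be the functor, of type ⟨⟨e, e⟩, ⟨t, s⟩⟩.
[W P] must have type ⟨⟨e, e⟩, ⟨t, s⟩⟩. The sister P has type t; that is not a function onto ⟨⟨e, e⟩, ⟨t, s⟩⟩, so W must be the functor, of type ⟨t, ⟨⟨e, e⟩, ⟨t, s⟩⟩⟩.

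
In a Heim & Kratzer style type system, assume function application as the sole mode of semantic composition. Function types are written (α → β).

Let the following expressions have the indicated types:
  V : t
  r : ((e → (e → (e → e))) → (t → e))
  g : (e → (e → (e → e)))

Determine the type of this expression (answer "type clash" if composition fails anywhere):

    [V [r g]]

e

[r g] — r of type ((e → (e → (e → e))) → (t → e)) combines with g of type (e → (e → (e → e))): type (t → e).
[V [r g]] — [r g] of type (t → e) combines with V of type t: type e.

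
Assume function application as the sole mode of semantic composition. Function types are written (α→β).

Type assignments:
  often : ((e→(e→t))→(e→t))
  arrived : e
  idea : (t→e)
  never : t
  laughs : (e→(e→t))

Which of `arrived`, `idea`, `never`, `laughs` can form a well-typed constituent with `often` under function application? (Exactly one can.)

arrived : e — often needs (e→(e→t)); arrived needs nothing (atomic); neither fits.
idea : (t→e) — often needs (e→(e→t)); idea needs t; neither fits.
never : t — often needs (e→(e→t)); never needs nothing (atomic); neither fits.
laughs — combines: often : ((e→(e→t))→(e→t)) takes laughs : (e→(e→t)) as argument, giving (e→t).

laughs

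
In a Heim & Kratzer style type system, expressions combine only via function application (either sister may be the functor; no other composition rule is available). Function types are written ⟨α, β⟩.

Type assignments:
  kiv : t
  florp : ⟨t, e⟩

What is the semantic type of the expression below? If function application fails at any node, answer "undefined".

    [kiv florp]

e

[kiv florp] — florp of type ⟨t, e⟩ combines with kiv of type t: type e.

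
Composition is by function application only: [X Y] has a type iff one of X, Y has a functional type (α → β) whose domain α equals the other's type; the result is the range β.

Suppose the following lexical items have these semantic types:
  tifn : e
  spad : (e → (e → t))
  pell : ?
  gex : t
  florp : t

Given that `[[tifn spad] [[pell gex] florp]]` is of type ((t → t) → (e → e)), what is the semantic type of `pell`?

At [[tifn spad] [[pell gex] florp]] (required: ((t → t) → (e → e))): [tifn spad] is (e → t), which is not a function with range ((t → t) → (e → e)); hence [[pell gex] florp] is the functor — type ((e → t) → ((t → t) → (e → e))).
At [[pell gex] florp] (required: ((e → t) → ((t → t) → (e → e)))): florp is t, which is not a function with range ((e → t) → ((t → t) → (e → e))); hence [pell gex] is the functor — type (t → ((e → t) → ((t → t) → (e → e)))).
At [pell gex] (required: (t → ((e → t) → ((t → t) → (e → e))))): gex is t, which is not a function with range (t → ((e → t) → ((t → t) → (e → e)))); hence pell is the functor — type (t → (t → ((e → t) → ((t → t) → (e → e))))).

(t → (t → ((e → t) → ((t → t) → (e → e)))))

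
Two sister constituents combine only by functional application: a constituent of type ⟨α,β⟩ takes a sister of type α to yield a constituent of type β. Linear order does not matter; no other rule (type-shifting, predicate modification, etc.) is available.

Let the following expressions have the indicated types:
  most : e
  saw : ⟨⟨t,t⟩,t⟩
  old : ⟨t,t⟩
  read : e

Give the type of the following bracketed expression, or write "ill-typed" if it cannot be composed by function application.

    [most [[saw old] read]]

[saw old] — saw of type ⟨⟨t,t⟩,t⟩ combines with old of type ⟨t,t⟩: type t.
At [[saw old] read]: neither t nor e can take the other as argument; the node is ill-typed.

ill-typed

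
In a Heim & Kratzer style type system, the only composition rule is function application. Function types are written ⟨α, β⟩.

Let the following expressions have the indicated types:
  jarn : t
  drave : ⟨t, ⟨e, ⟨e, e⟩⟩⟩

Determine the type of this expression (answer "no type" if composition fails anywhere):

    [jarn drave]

[jarn drave]: drave is ⟨t, ⟨e, ⟨e, e⟩⟩⟩, jarn is t; result ⟨e, ⟨e, e⟩⟩.

⟨e, ⟨e, e⟩⟩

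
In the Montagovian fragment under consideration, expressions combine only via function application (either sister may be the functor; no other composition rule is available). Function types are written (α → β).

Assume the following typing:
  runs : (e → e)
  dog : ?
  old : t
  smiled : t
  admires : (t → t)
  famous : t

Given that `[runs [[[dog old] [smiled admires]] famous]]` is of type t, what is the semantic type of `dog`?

At [runs [[[dog old] [smiled admires]] famous]] (required: t): runs is (e → e), which is not a function with range t; hence [[[dog old] [smiled admires]] famous] is the functor — type ((e → e) → t).
At [[[dog old] [smiled admires]] famous] (required: ((e → e) → t)): famous is t, which is not a function with range ((e → e) → t); hence [[dog old] [smiled admires]] is the functor — type (t → ((e → e) → t)).
At [[dog old] [smiled admires]] (required: (t → ((e → e) → t))): [smiled admires] is t, which is not a function with range (t → ((e → e) → t)); hence [dog old] is the functor — type (t → (t → ((e → e) → t))).
At [dog old] (required: (t → (t → ((e → e) → t)))): old is t, which is not a function with range (t → (t → ((e → e) → t))); hence dog is the functor — type (t → (t → (t → ((e → e) → t)))).

(t → (t → (t → ((e → e) → t))))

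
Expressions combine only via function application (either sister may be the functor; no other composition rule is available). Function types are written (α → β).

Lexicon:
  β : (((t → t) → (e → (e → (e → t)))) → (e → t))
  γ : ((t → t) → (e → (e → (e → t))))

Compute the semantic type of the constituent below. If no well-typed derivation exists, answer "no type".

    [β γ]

(e → t)

[β γ]: functor β : (((t → t) → (e → (e → (e → t)))) → (e → t)), argument γ : ((t → t) → (e → (e → (e → t)))); result (e → t).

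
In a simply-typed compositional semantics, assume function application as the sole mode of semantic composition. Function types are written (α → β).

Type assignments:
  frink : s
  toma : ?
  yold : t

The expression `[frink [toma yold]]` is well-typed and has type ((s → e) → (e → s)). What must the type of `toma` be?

(t → (s → ((s → e) → (e → s))))

For [frink [toma yold]] to have type ((s → e) → (e → s)) with frink of type s, [toma yold] must be the function: [toma yold] : (s → ((s → e) → (e → s))).
For [toma yold] to have type (s → ((s → e) → (e → s))) with yold of type t, toma must be the function: toma : (t → (s → ((s → e) → (e → s)))).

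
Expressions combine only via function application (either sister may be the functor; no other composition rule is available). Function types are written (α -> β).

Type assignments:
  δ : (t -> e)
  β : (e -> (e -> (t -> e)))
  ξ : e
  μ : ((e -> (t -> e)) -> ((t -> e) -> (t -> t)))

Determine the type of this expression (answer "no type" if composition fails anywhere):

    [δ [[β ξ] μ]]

[β ξ]: (e -> (e -> (t -> e))) applied to e yields (e -> (t -> e)).
[[β ξ] μ]: ((e -> (t -> e)) -> ((t -> e) -> (t -> t))) applied to (e -> (t -> e)) yields ((t -> e) -> (t -> t)).
[δ [[β ξ] μ]]: ((t -> e) -> (t -> t)) applied to (t -> e) yields (t -> t).

(t -> t)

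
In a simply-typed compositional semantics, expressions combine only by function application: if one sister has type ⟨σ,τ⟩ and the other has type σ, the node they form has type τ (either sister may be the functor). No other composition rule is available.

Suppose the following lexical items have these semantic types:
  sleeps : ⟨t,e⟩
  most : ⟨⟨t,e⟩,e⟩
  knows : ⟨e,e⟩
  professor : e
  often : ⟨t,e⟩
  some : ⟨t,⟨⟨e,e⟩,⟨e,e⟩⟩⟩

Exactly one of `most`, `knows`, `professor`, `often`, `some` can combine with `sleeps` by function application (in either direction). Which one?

most — combines: most : ⟨⟨t,e⟩,e⟩ takes sleeps : ⟨t,e⟩ as argument, giving e.
knows : ⟨e,e⟩ — does not combine with sleeps.
professor : e — does not combine with sleeps.
often : ⟨t,e⟩ — does not combine with sleeps.
some : ⟨t,⟨⟨e,e⟩,⟨e,e⟩⟩⟩ — does not combine with sleeps.

most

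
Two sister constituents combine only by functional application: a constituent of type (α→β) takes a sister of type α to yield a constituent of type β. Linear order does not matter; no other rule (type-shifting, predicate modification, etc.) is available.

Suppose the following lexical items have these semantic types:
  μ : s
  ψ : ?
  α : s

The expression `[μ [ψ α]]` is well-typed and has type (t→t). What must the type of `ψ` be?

[μ [ψ α]] is required to be (t→t). μ : s cannot yield (t→t) as functor, so [ψ α] : (s→(t→t)).
[ψ α] is required to be (s→(t→t)). α : s cannot yield (s→(t→t)) as functor, so ψ : (s→(s→(t→t))).

(s→(s→(t→t)))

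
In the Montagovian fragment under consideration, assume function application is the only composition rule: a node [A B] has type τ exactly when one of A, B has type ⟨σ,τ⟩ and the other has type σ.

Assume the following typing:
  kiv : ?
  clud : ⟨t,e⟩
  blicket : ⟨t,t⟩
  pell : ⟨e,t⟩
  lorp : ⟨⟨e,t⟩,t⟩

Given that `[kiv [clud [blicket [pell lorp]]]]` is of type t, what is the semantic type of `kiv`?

⟨e,t⟩

For [kiv [clud [blicket [pell lorp]]]] to have type t with [clud [blicket [pell lorp]]] of type e, kiv must be the function: kiv : ⟨e,t⟩.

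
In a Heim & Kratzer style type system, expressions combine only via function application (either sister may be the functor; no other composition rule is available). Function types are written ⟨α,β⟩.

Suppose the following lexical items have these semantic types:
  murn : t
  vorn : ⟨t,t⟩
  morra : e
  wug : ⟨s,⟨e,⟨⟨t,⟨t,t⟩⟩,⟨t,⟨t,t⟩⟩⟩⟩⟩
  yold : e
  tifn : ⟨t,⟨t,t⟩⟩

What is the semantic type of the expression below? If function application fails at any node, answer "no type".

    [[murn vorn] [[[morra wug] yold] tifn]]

no type

[murn vorn] — vorn of type ⟨t,t⟩ combines with murn of type t: type t.
[morra wug]: e with ⟨s,⟨e,⟨⟨t,⟨t,t⟩⟩,⟨t,⟨t,t⟩⟩⟩⟩⟩ — neither is a function whose domain matches the other; composition fails here.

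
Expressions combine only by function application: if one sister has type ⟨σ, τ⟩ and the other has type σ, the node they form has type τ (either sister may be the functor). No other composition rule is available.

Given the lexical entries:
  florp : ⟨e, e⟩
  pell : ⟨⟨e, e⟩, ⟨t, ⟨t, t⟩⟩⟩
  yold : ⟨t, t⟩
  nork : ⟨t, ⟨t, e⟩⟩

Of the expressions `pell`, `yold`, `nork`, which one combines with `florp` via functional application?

pell

pell — combines: pell : ⟨⟨e, e⟩, ⟨t, ⟨t, t⟩⟩⟩ takes florp : ⟨e, e⟩ as argument, giving ⟨t, ⟨t, t⟩⟩.
yold : ⟨t, t⟩ — neither side's domain matches the other.
nork : ⟨t, ⟨t, e⟩⟩ — neither side's domain matches the other.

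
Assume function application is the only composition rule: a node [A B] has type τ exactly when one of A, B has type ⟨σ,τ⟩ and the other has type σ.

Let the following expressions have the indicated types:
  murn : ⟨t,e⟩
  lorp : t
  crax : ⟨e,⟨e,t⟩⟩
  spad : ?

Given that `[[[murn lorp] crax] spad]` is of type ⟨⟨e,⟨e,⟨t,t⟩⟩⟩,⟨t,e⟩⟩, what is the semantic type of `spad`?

⟨⟨e,t⟩,⟨⟨e,⟨e,⟨t,t⟩⟩⟩,⟨t,e⟩⟩⟩

For [[[murn lorp] crax] spad] to have type ⟨⟨e,⟨e,⟨t,t⟩⟩⟩,⟨t,e⟩⟩ with [[murn lorp] crax] of type ⟨e,t⟩, spad must be the function: spad : ⟨⟨e,t⟩,⟨⟨e,⟨e,⟨t,t⟩⟩⟩,⟨t,e⟩⟩⟩.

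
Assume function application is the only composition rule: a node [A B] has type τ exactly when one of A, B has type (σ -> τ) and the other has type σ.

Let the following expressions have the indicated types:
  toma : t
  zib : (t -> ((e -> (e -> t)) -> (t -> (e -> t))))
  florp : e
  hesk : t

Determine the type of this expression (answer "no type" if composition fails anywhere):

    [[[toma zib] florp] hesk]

[toma zib]: (t -> ((e -> (e -> t)) -> (t -> (e -> t)))) applied to t yields ((e -> (e -> t)) -> (t -> (e -> t))).
[[toma zib] florp]: ((e -> (e -> t)) -> (t -> (e -> t))) with e — neither is a function whose domain matches the other; composition fails here.

no type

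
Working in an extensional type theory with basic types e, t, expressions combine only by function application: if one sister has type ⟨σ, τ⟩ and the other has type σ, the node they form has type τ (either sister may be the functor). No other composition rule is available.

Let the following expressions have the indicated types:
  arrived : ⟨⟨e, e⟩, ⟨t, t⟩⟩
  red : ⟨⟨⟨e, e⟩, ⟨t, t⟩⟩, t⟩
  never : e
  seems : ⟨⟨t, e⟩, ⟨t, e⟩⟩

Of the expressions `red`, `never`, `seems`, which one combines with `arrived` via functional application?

red — combines: red : ⟨⟨⟨e, e⟩, ⟨t, t⟩⟩, t⟩ takes arrived : ⟨⟨e, e⟩, ⟨t, t⟩⟩ as argument, giving t.
never : e — arrived needs ⟨e, e⟩; never needs nothing (atomic); neither fits.
seems : ⟨⟨t, e⟩, ⟨t, e⟩⟩ — arrived needs ⟨e, e⟩; seems needs ⟨t, e⟩; neither fits.

red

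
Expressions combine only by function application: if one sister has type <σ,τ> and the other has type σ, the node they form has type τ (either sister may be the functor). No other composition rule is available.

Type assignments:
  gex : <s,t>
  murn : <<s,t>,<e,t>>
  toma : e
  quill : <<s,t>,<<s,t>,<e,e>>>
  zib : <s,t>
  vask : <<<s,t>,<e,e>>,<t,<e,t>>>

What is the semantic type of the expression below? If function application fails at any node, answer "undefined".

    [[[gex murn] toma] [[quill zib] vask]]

[gex murn]: murn is <<s,t>,<e,t>>, gex is <s,t>; result <e,t>.
[[gex murn] toma]: [gex murn] is <e,t>, toma is e; result t.
[quill zib]: quill is <<s,t>,<<s,t>,<e,e>>>, zib is <s,t>; result <<s,t>,<e,e>>.
[[quill zib] vask]: vask is <<<s,t>,<e,e>>,<t,<e,t>>>, [quill zib] is <<s,t>,<e,e>>; result <t,<e,t>>.
[[[gex murn] toma] [[quill zib] vask]]: [[quill zib] vask] is <t,<e,t>>, [[gex murn] toma] is t; result <e,t>.

<e,t>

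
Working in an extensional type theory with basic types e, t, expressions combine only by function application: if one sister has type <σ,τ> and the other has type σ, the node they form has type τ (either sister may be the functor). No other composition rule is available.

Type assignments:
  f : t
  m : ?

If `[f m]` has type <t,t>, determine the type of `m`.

At [f m] (required: <t,t>): f is t, which is not a function with range <t,t>; hence m is the functor — type <t,<t,t>>.

<t,<t,t>>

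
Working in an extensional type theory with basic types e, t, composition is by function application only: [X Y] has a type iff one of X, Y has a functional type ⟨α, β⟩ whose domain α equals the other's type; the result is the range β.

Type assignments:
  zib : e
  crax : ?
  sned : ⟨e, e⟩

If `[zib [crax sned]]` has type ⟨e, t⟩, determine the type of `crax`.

[zib [crax sned]] must have type ⟨e, t⟩. The sister zib has type e; that is not a function onto ⟨e, t⟩, so [crax sned] must be the functor, of type ⟨e, ⟨e, t⟩⟩.
[crax sned] must have type ⟨e, ⟨e, t⟩⟩. The sister sned has type ⟨e, e⟩; that is not a function onto ⟨e, ⟨e, t⟩⟩, so crax must be the functor, of type ⟨⟨e, e⟩, ⟨e, ⟨e, t⟩⟩⟩.

⟨⟨e, e⟩, ⟨e, ⟨e, t⟩⟩⟩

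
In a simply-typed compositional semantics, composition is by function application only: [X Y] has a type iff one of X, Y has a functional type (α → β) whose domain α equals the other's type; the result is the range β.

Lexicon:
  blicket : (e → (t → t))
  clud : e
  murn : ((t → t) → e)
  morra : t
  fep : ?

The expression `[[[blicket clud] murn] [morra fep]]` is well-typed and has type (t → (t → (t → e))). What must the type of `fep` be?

(t → (e → (t → (t → (t → e)))))

[[[blicket clud] murn] [morra fep]] must have type (t → (t → (t → e))). The sister [[blicket clud] murn] has type e; that is not a function onto (t → (t → (t → e))), so [morra fep] must be the functor, of type (e → (t → (t → (t → e)))).
[morra fep] must have type (e → (t → (t → (t → e)))). The sister morra has type t; that is not a function onto (e → (t → (t → (t → e)))), so fep must be the functor, of type (t → (e → (t → (t → (t → e))))).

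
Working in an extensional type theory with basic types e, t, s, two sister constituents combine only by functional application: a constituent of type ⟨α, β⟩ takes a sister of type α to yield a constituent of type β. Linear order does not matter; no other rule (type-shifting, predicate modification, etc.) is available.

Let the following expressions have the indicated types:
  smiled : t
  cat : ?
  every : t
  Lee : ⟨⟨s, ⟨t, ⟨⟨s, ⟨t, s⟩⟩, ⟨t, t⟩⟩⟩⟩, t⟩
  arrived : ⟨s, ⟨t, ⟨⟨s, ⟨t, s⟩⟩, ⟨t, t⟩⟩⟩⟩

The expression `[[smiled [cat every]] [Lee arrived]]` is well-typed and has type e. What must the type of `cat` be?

⟨t, ⟨t, ⟨t, e⟩⟩⟩

At [[smiled [cat every]] [Lee arrived]] (required: e): [Lee arrived] is t, which is not a function with range e; hence [smiled [cat every]] is the functor — type ⟨t, e⟩.
At [smiled [cat every]] (required: ⟨t, e⟩): smiled is t, which is not a function with range ⟨t, e⟩; hence [cat every] is the functor — type ⟨t, ⟨t, e⟩⟩.
At [cat every] (required: ⟨t, ⟨t, e⟩⟩): every is t, which is not a function with range ⟨t, ⟨t, e⟩⟩; hence cat is the functor — type ⟨t, ⟨t, ⟨t, e⟩⟩⟩.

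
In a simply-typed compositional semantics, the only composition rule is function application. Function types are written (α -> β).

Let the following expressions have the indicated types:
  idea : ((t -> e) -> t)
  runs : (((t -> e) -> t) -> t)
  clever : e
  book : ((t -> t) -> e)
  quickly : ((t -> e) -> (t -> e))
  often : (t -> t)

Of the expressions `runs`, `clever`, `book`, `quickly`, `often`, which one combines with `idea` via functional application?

runs — combines: runs : (((t -> e) -> t) -> t) takes idea : ((t -> e) -> t) as argument, giving t.
clever : e — no; idea wants (t -> e), and clever wants nothing (atomic).
book : ((t -> t) -> e) — no; idea wants (t -> e), and book wants (t -> t).
quickly : ((t -> e) -> (t -> e)) — no; idea wants (t -> e), and quickly wants (t -> e).
often : (t -> t) — no; idea wants (t -> e), and often wants t.

runs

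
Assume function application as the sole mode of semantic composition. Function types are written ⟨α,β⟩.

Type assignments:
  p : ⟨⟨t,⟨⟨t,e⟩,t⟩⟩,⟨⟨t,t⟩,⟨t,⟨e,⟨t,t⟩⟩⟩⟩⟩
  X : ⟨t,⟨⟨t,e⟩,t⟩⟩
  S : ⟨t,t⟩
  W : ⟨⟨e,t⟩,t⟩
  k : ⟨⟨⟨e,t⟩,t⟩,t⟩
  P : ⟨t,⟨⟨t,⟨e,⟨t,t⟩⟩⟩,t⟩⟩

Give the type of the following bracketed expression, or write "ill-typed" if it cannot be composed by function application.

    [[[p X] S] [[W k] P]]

[p X]: functor p : ⟨⟨t,⟨⟨t,e⟩,t⟩⟩,⟨⟨t,t⟩,⟨t,⟨e,⟨t,t⟩⟩⟩⟩⟩, argument X : ⟨t,⟨⟨t,e⟩,t⟩⟩; result ⟨⟨t,t⟩,⟨t,⟨e,⟨t,t⟩⟩⟩⟩.
[[p X] S]: functor [p X] : ⟨⟨t,t⟩,⟨t,⟨e,⟨t,t⟩⟩⟩⟩, argument S : ⟨t,t⟩; result ⟨t,⟨e,⟨t,t⟩⟩⟩.
[W k]: functor k : ⟨⟨⟨e,t⟩,t⟩,t⟩, argument W : ⟨⟨e,t⟩,t⟩; result t.
[[W k] P]: functor P : ⟨t,⟨⟨t,⟨e,⟨t,t⟩⟩⟩,t⟩⟩, argument [W k] : t; result ⟨⟨t,⟨e,⟨t,t⟩⟩⟩,t⟩.
[[[p X] S] [[W k] P]]: functor [[W k] P] : ⟨⟨t,⟨e,⟨t,t⟩⟩⟩,t⟩, argument [[p X] S] : ⟨t,⟨e,⟨t,t⟩⟩⟩; result t.

t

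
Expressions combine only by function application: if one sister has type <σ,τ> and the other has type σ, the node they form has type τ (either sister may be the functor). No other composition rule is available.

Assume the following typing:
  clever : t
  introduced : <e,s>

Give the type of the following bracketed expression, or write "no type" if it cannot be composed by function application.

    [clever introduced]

[clever introduced]: t with <e,s> — neither is a function whose domain matches the other; composition fails here.

no type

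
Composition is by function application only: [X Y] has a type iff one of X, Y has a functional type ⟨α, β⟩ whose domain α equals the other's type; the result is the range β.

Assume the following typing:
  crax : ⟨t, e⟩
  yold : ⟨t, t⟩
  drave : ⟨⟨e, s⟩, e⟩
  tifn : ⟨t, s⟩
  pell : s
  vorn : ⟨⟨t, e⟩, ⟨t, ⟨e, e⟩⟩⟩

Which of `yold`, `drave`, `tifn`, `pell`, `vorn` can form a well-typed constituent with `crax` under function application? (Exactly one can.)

yold : ⟨t, t⟩ — does not combine with crax.
drave : ⟨⟨e, s⟩, e⟩ — does not combine with crax.
tifn : ⟨t, s⟩ — does not combine with crax.
pell : s — does not combine with crax.
vorn — combines: vorn : ⟨⟨t, e⟩, ⟨t, ⟨e, e⟩⟩⟩ takes crax : ⟨t, e⟩ as argument, giving ⟨t, ⟨e, e⟩⟩.

vorn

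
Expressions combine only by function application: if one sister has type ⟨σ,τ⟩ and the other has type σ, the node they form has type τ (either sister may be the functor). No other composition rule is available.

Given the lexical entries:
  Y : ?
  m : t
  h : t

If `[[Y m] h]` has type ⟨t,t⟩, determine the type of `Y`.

⟨t,⟨t,⟨t,t⟩⟩⟩

For [[Y m] h] to have type ⟨t,t⟩ with h of type t, [Y m] must be the function: [Y m] : ⟨t,⟨t,t⟩⟩.
For [Y m] to have type ⟨t,⟨t,t⟩⟩ with m of type t, Y must be the function: Y : ⟨t,⟨t,⟨t,t⟩⟩⟩.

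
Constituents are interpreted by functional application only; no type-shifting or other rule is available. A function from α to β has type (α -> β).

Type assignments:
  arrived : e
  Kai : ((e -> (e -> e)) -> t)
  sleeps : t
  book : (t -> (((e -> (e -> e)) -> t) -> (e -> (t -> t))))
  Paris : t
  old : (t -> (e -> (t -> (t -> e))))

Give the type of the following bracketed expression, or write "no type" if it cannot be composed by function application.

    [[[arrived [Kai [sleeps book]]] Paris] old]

[sleeps book]: book is (t -> (((e -> (e -> e)) -> t) -> (e -> (t -> t)))), sleeps is t; result (((e -> (e -> e)) -> t) -> (e -> (t -> t))).
[Kai [sleeps book]]: [sleeps book] is (((e -> (e -> e)) -> t) -> (e -> (t -> t))), Kai is ((e -> (e -> e)) -> t); result (e -> (t -> t)).
[arrived [Kai [sleeps book]]]: [Kai [sleeps book]] is (e -> (t -> t)), arrived is e; result (t -> t).
[[arrived [Kai [sleeps book]]] Paris]: [arrived [Kai [sleeps book]]] is (t -> t), Paris is t; result t.
[[[arrived [Kai [sleeps book]]] Paris] old]: old is (t -> (e -> (t -> (t -> e)))), [[arrived [Kai [sleeps book]]] Paris] is t; result (e -> (t -> (t -> e))).

(e -> (t -> (t -> e)))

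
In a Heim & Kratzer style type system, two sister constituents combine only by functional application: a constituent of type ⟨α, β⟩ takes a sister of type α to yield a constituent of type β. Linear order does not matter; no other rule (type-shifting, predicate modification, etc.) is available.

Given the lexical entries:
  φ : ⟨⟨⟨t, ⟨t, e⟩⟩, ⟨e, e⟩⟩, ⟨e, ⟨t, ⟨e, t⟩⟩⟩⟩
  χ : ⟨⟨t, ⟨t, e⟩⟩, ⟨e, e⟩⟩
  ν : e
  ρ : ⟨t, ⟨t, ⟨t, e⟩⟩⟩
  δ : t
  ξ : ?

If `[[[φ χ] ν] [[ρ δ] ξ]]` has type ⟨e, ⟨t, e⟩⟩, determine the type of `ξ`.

⟨⟨t, ⟨t, e⟩⟩, ⟨⟨t, ⟨e, t⟩⟩, ⟨e, ⟨t, e⟩⟩⟩⟩

[[[φ χ] ν] [[ρ δ] ξ]] must have type ⟨e, ⟨t, e⟩⟩. The sister [[φ χ] ν] has type ⟨t, ⟨e, t⟩⟩; that is not a function onto ⟨e, ⟨t, e⟩⟩, so [[ρ δ] ξ] must be the functor, of type ⟨⟨t, ⟨e, t⟩⟩, ⟨e, ⟨t, e⟩⟩⟩.
[[ρ δ] ξ] must have type ⟨⟨t, ⟨e, t⟩⟩, ⟨e, ⟨t, e⟩⟩⟩. The sister [ρ δ] has type ⟨t, ⟨t, e⟩⟩; that is not a function onto ⟨⟨t, ⟨e, t⟩⟩, ⟨e, ⟨t, e⟩⟩⟩, so ξ must be the functor, of type ⟨⟨t, ⟨t, e⟩⟩, ⟨⟨t, ⟨e, t⟩⟩, ⟨e, ⟨t, e⟩⟩⟩⟩.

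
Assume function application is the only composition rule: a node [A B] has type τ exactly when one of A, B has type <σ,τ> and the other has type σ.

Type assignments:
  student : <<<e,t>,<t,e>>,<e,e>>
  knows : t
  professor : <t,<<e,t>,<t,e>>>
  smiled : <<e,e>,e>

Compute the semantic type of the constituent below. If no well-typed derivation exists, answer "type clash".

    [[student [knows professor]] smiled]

[knows professor]: professor is <t,<<e,t>,<t,e>>>, knows is t; result <<e,t>,<t,e>>.
[student [knows professor]]: student is <<<e,t>,<t,e>>,<e,e>>, [knows professor] is <<e,t>,<t,e>>; result <e,e>.
[[student [knows professor]] smiled]: smiled is <<e,e>,e>, [student [knows professor]] is <e,e>; result e.

e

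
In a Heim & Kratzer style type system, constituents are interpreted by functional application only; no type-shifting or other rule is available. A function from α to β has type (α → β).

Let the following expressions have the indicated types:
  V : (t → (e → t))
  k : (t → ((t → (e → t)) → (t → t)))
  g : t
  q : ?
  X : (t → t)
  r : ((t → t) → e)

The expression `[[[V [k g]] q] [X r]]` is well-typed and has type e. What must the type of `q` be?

((t → t) → (e → e))

At [[[V [k g]] q] [X r]] (required: e): [X r] is e, which is not a function with range e; hence [[V [k g]] q] is the functor — type (e → e).
At [[V [k g]] q] (required: (e → e)): [V [k g]] is (t → t), which is not a function with range (e → e); hence q is the functor — type ((t → t) → (e → e)).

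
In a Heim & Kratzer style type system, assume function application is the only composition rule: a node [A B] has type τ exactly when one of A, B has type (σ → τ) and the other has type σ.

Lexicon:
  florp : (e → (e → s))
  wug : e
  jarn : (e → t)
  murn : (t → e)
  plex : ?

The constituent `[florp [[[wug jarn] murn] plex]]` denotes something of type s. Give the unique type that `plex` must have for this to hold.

[florp [[[wug jarn] murn] plex]] must have type s. The sister florp has type (e → (e → s)); that is not a function onto s, so [[[wug jarn] murn] plex] must be the functor, of type ((e → (e → s)) → s).
[[[wug jarn] murn] plex] must have type ((e → (e → s)) → s). The sister [[wug jarn] murn] has type e; that is not a function onto ((e → (e → s)) → s), so plex must be the functor, of type (e → ((e → (e → s)) → s)).

(e → ((e → (e → s)) → s))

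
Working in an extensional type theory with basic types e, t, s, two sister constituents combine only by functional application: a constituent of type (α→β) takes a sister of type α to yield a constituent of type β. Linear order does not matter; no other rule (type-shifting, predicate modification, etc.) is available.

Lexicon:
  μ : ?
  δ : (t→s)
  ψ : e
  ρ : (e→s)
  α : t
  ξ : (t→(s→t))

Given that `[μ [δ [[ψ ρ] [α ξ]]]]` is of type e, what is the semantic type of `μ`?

(s→e)

[μ [δ [[ψ ρ] [α ξ]]]] is required to be e. [δ [[ψ ρ] [α ξ]]] : s cannot yield e as functor, so μ : (s→e).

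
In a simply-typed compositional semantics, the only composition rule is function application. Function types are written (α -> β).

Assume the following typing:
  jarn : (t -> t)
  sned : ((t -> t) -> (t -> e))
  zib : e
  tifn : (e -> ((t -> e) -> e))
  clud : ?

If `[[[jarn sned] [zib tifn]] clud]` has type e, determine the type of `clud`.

(e -> e)

For [[[jarn sned] [zib tifn]] clud] to have type e with [[jarn sned] [zib tifn]] of type e, clud must be the function: clud : (e -> e).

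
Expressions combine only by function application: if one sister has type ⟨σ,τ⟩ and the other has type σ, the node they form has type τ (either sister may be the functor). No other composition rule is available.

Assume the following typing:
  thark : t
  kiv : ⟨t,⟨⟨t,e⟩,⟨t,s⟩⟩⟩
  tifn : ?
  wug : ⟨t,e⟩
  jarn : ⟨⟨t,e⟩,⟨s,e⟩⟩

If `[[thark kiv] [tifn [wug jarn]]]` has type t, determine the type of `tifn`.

⟨⟨s,e⟩,⟨⟨⟨t,e⟩,⟨t,s⟩⟩,t⟩⟩

[[thark kiv] [tifn [wug jarn]]] is required to be t. [thark kiv] : ⟨⟨t,e⟩,⟨t,s⟩⟩ cannot yield t as functor, so [tifn [wug jarn]] : ⟨⟨⟨t,e⟩,⟨t,s⟩⟩,t⟩.
[tifn [wug jarn]] is required to be ⟨⟨⟨t,e⟩,⟨t,s⟩⟩,t⟩. [wug jarn] : ⟨s,e⟩ cannot yield ⟨⟨⟨t,e⟩,⟨t,s⟩⟩,t⟩ as functor, so tifn : ⟨⟨s,e⟩,⟨⟨⟨t,e⟩,⟨t,s⟩⟩,t⟩⟩.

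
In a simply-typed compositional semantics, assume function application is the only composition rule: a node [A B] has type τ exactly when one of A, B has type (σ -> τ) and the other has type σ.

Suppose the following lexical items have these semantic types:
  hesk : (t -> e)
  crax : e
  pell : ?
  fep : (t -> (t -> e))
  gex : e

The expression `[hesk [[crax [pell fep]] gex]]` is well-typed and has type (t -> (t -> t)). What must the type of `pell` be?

[hesk [[crax [pell fep]] gex]] is required to be (t -> (t -> t)). hesk : (t -> e) cannot yield (t -> (t -> t)) as functor, so [[crax [pell fep]] gex] : ((t -> e) -> (t -> (t -> t))).
[[crax [pell fep]] gex] is required to be ((t -> e) -> (t -> (t -> t))). gex : e cannot yield ((t -> e) -> (t -> (t -> t))) as functor, so [crax [pell fep]] : (e -> ((t -> e) -> (t -> (t -> t)))).
[crax [pell fep]] is required to be (e -> ((t -> e) -> (t -> (t -> t)))). crax : e cannot yield (e -> ((t -> e) -> (t -> (t -> t)))) as functor, so [pell fep] : (e -> (e -> ((t -> e) -> (t -> (t -> t))))).
[pell fep] is required to be (e -> (e -> ((t -> e) -> (t -> (t -> t))))). fep : (t -> (t -> e)) cannot yield (e -> (e -> ((t -> e) -> (t -> (t -> t))))) as functor, so pell : ((t -> (t -> e)) -> (e -> (e -> ((t -> e) -> (t -> (t -> t)))))).

((t -> (t -> e)) -> (e -> (e -> ((t -> e) -> (t -> (t -> t))))))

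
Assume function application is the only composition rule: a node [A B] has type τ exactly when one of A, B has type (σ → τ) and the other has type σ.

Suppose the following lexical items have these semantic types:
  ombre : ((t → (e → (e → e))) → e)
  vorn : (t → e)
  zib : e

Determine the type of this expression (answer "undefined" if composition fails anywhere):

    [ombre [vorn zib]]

undefined

At [vorn zib]: neither (t → e) nor e can take the other as argument; the node is ill-typed.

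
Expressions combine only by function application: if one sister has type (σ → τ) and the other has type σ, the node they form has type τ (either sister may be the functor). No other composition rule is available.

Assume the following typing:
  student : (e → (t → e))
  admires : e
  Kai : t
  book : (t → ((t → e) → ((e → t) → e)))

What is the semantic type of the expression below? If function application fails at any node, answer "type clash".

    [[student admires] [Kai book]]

At [student admires], student : (e → (t → e)) takes admires : e, giving (t → e).
At [Kai book], book : (t → ((t → e) → ((e → t) → e))) takes Kai : t, giving ((t → e) → ((e → t) → e)).
At [[student admires] [Kai book]], [Kai book] : ((t → e) → ((e → t) → e)) takes [student admires] : (t → e), giving ((e → t) → e).

((e → t) → e)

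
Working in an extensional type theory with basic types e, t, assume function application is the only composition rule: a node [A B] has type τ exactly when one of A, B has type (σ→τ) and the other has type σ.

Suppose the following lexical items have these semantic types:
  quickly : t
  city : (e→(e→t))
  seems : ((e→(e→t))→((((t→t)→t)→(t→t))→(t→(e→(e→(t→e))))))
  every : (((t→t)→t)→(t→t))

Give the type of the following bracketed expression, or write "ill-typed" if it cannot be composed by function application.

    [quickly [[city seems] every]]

At [city seems], seems : ((e→(e→t))→((((t→t)→t)→(t→t))→(t→(e→(e→(t→e)))))) takes city : (e→(e→t)), giving ((((t→t)→t)→(t→t))→(t→(e→(e→(t→e))))).
At [[city seems] every], [city seems] : ((((t→t)→t)→(t→t))→(t→(e→(e→(t→e))))) takes every : (((t→t)→t)→(t→t)), giving (t→(e→(e→(t→e)))).
At [quickly [[city seems] every]], [[city seems] every] : (t→(e→(e→(t→e)))) takes quickly : t, giving (e→(e→(t→e))).

(e→(e→(t→e)))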